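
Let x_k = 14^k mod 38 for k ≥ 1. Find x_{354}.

30

Listing terms: x_1 = 14,  x_2 = 6,  x_3 = 8,  x_4 = 36,  x_5 = 10,  x_6 = 26,  x_7 = 22,  x_8 = 4,  x_9 = 18,  x_{10} = 24,  x_{11} = 32,  x_{12} = 30,  x_{13} = 2,  x_{14} = 28,  x_{15} = 12,  x_{16} = 16,  x_{17} = 34,  x_{18} = 20,  x_{19} = 14.
Since x_{19} = x_1 = 14, the sequence is periodic with period 18.
So x_{354} = x_{1 + ((354-1) mod 18)} = x_{12} = 30.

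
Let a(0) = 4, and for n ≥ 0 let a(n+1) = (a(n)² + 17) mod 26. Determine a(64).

Computing terms: a(0) = 4; a(1) = 7; a(2) = 14; a(3) = 5; a(4) = 16; a(5) = 13; a(6) = 4.
Since a(6) = a(0) = 4, the sequence is periodic with period 6.
So a(64) = a(0 + ((64-0) mod 6)) = a(4) = 16.

16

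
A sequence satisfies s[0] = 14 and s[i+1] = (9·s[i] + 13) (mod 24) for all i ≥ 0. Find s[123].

Listing terms: s[0] = 14,  s[1] = 19,  s[2] = 16,  s[3] = 13,  s[4] = 10,  s[5] = 7,  s[6] = 4,  s[7] = 1,  s[8] = 22,  s[9] = 19.
Since s[9] = s[1] = 19, the sequence is eventually periodic: after a pre-period of length 1 it cycles with period 8.
For i ≥ 1, s[i] depends only on (i - 1) mod 8. (123 - 1) mod 8 = 2, so s[123] = s[3] = 13.

13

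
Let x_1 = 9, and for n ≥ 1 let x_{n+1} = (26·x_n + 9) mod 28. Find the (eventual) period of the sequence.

Listing terms: x_1 = 9,  x_2 = 19,  x_3 = 27,  x_4 = 11,  x_5 = 15,  x_6 = 7,  x_7 = 23,  x_8 = 19.
Since x_8 = x_2 = 19, the sequence is eventually periodic: after a pre-period of length 1 it cycles with period 6.

6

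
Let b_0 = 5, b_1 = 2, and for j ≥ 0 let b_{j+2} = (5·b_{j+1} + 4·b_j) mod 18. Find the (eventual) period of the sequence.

b_0 = 5, b_1 = 2, b_2 = 12, b_3 = 14, b_4 = 10, b_5 = 16, b_6 = 12, b_7 = 16, b_8 = 2, b_9 = 2, b_{10} = 0, b_{11} = 8, b_{12} = 4, b_{13} = 16, b_{14} = 6, b_{15} = 4, b_{16} = 8, b_{17} = 2, b_{18} = 6, b_{19} = 2, b_{20} = 16, b_{21} = 16, b_{22} = 0, b_{23} = 10, b_{24} = 14, b_{25} = 2, b_{26} = 12.
Since (b_{25}, b_{26}) = (b_1, b_2) = (2, 12) (two consecutive terms determine the rest), the sequence is eventually periodic: after a pre-period of length 1 it cycles with period 24.

24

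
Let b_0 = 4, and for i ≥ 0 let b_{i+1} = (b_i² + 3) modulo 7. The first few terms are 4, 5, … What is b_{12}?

3

Listing terms: b_0 = 4,  b_1 = 5,  b_2 = 0,  b_3 = 3,  b_4 = 5.
Since b_4 = b_1 = 5, the sequence is eventually periodic: after a pre-period of length 1 it cycles with period 3.
For i ≥ 1, b_i depends only on (i - 1) mod 3. (12 - 1) mod 3 = 2, so b_{12} = b_3 = 3.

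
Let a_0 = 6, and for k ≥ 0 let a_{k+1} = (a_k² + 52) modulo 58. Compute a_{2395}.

a_0 = 6,  a_1 = 30,  a_2 = 24,  a_3 = 48,  a_4 = 36,  a_5 = 14,  a_6 = 16,  a_7 = 18,  a_8 = 28,  a_9 = 24.
Since a_9 = a_2 = 24, the sequence is eventually periodic: after a pre-period of length 2 it cycles with period 7.
For k ≥ 2, a_k depends only on (k - 2) mod 7. (2395 - 2) mod 7 = 6, so a_{2395} = a_8 = 28.

28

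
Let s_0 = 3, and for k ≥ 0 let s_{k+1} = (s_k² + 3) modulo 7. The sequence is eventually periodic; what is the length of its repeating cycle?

3

s_0 = 3; s_1 = 5; s_2 = 0; s_3 = 3.
Since s_3 = s_0 = 3, the sequence is periodic with period 3.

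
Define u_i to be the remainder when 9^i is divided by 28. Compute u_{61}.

9

Listing terms: u_0 = 1, u_1 = 9, u_2 = 25, u_3 = 1.
Since u_3 = u_0 = 1, the sequence is periodic with period 3.
(61 - 0) mod 3 = 1, so u_{61} = u_1 = 9.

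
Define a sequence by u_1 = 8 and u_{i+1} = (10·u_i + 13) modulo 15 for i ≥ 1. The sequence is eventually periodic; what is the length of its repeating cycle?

3

Listing terms: u_1 = 8, u_2 = 3, u_3 = 13, u_4 = 8.
The sequence repeats with period 3.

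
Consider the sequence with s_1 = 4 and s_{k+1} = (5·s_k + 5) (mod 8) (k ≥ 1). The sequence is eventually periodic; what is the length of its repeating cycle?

8

Computing terms: s_1 = 4,  s_2 = 1,  s_3 = 2,  s_4 = 7,  s_5 = 0,  s_6 = 5,  s_7 = 6,  s_8 = 3,  s_9 = 4.
The sequence repeats with period 8.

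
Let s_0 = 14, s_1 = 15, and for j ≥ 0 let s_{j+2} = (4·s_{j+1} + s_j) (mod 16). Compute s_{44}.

6

Listing terms: s_0 = 14; s_1 = 15; s_2 = 10; s_3 = 7; s_4 = 6; s_5 = 15; s_6 = 2; s_7 = 7; s_8 = 14; s_9 = 15.
The sequence repeats with period 8.
So s_{44} = s_{0 + ((44-0) mod 8)} = s_4 = 6.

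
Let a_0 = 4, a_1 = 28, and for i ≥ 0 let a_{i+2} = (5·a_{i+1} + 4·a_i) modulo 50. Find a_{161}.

We have a_0 = 4, a_1 = 28, a_2 = 6, a_3 = 42, a_4 = 34, a_5 = 38, a_6 = 26, a_7 = 32, a_8 = 14, a_9 = 48, a_{10} = 46, a_{11} = 22, a_{12} = 44, a_{13} = 8, a_{14} = 16, a_{15} = 12, a_{16} = 24, a_{17} = 18, a_{18} = 36, a_{19} = 2, a_{20} = 4, a_{21} = 28.
Since (a_{20}, a_{21}) = (a_0, a_1) = (4, 28) (two consecutive terms determine the rest), the sequence is periodic with period 20.
So a_{161} = a_{0 + ((161-0) mod 20)} = a_1 = 28.

28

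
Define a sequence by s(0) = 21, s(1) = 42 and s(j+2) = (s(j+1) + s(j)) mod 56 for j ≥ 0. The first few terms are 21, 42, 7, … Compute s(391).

42

We have s(0) = 21,  s(1) = 42,  s(2) = 7,  s(3) = 49,  s(4) = 0,  s(5) = 49,  s(6) = 49,  s(7) = 42,  s(8) = 35,  s(9) = 21,  s(10) = 0,  s(11) = 21,  s(12) = 21,  s(13) = 42.
Since (s(12), s(13)) = (s(0), s(1)) = (21, 42) (two consecutive terms determine the rest), the sequence is periodic with period 12.
(391 - 0) mod 12 = 7, so s(391) = s(7) = 42.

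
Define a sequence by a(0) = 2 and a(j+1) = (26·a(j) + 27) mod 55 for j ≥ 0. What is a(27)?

46

Computing terms: a(0) = 2,  a(1) = 24,  a(2) = 46,  a(3) = 13,  a(4) = 35,  a(5) = 2.
Since a(5) = a(0) = 2, the sequence is periodic with period 5.
(27 - 0) mod 5 = 2, so a(27) = a(2) = 46.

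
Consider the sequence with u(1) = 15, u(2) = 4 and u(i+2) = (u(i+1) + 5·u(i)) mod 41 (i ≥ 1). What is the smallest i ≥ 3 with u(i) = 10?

39

We have u(1) = 15,  u(2) = 4,  u(3) = 38,  u(4) = 17,  u(5) = 2,  u(6) = 5,  u(7) = 15,  u(8) = 40,  u(9) = 33,  u(10) = 28,  u(11) = 29,  u(12) = 5,  u(13) = 27,  u(14) = 11,  u(15) = 23,  u(16) = 37,  u(17) = 29,  u(18) = 9,  u(19) = 31,  u(20) = 35,  u(21) = 26,  u(22) = 37,  u(23) = 3,  u(24) = 24,  u(25) = 39,  u(26) = 36,  u(27) = 26,  u(28) = 1,  u(29) = 8,  u(30) = 13,  u(31) = 12,  u(32) = 36,  u(33) = 14,  u(34) = 30,  u(35) = 18,  u(36) = 4,  u(37) = 12,  u(38) = 32,  u(39) = 10,  u(40) = 6,  u(41) = 15,  u(42) = 4.
The sequence repeats with period 40.
The value 10 first appears (with i ≥ 3) at u(39).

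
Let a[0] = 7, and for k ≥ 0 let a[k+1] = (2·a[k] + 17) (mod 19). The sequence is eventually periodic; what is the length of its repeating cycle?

We have a[0] = 7; a[1] = 12; a[2] = 3; a[3] = 4; a[4] = 6; a[5] = 10; a[6] = 18; a[7] = 15; a[8] = 9; a[9] = 16; a[10] = 11; a[11] = 1; a[12] = 0; a[13] = 17; a[14] = 13; a[15] = 5; a[16] = 8; a[17] = 14; a[18] = 7.
The sequence repeats with period 18.

18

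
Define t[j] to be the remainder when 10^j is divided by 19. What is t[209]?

Listing terms: t[0] = 1; t[1] = 10; t[2] = 5; t[3] = 12; t[4] = 6; t[5] = 3; t[6] = 11; t[7] = 15; t[8] = 17; t[9] = 18; t[10] = 9; t[11] = 14; t[12] = 7; t[13] = 13; t[14] = 16; t[15] = 8; t[16] = 4; t[17] = 2; t[18] = 1.
Since t[18] = t[0] = 1, the sequence is periodic with period 18.
(209 - 0) mod 18 = 11, so t[209] = t[11] = 14.

14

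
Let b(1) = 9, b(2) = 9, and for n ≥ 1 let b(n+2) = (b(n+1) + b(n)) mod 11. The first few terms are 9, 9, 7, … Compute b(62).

9

Computing terms: b(1) = 9; b(2) = 9; b(3) = 7; b(4) = 5; b(5) = 1; b(6) = 6; b(7) = 7; b(8) = 2; b(9) = 9; b(10) = 0; b(11) = 9; b(12) = 9.
Since (b(11), b(12)) = (b(1), b(2)) = (9, 9) (two consecutive terms determine the rest), the sequence is periodic with period 10.
So b(62) = b(1 + ((62-1) mod 10)) = b(2) = 9.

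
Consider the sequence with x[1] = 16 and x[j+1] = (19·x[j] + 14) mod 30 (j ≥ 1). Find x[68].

18

x[1] = 16; x[2] = 18; x[3] = 26; x[4] = 28; x[5] = 6; x[6] = 8; x[7] = 16.
Since x[7] = x[1] = 16, the sequence is periodic with period 6.
(68 - 1) mod 6 = 1, so x[68] = x[2] = 18.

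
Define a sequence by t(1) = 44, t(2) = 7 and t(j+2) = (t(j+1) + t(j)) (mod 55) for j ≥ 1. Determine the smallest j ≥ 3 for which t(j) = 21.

15

t(1) = 44; t(2) = 7; t(3) = 51; t(4) = 3; t(5) = 54; t(6) = 2; t(7) = 1; t(8) = 3; t(9) = 4; t(10) = 7; t(11) = 11; t(12) = 18; t(13) = 29; t(14) = 47; t(15) = 21; t(16) = 13; t(17) = 34; t(18) = 47; t(19) = 26; t(20) = 18; t(21) = 44; t(22) = 7.
Since (t(21), t(22)) = (t(1), t(2)) = (44, 7) (two consecutive terms determine the rest), the sequence is periodic with period 20.
The value 21 first appears (with j ≥ 3) at t(15).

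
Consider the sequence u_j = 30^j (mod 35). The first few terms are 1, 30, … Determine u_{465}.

We have u_0 = 1,  u_1 = 30,  u_2 = 25,  u_3 = 15,  u_4 = 30.
Since u_4 = u_1 = 30, the sequence is eventually periodic: after a pre-period of length 1 it cycles with period 3.
For j ≥ 1, u_j depends only on (j - 1) mod 3. (465 - 1) mod 3 = 2, so u_{465} = u_3 = 15.

15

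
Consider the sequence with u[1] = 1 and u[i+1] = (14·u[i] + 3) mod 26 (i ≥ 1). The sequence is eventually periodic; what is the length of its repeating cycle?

13

Computing terms: u[1] = 1,  u[2] = 17,  u[3] = 7,  u[4] = 23,  u[5] = 13,  u[6] = 3,  u[7] = 19,  u[8] = 9,  u[9] = 25,  u[10] = 15,  u[11] = 5,  u[12] = 21,  u[13] = 11,  u[14] = 1.
Since u[14] = u[1] = 1, the sequence is periodic with period 13.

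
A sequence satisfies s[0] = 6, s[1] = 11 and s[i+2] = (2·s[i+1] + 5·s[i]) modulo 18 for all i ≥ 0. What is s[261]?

Computing terms: s[0] = 6,  s[1] = 11,  s[2] = 16,  s[3] = 15,  s[4] = 2,  s[5] = 7,  s[6] = 6,  s[7] = 11.
Since (s[6], s[7]) = (s[0], s[1]) = (6, 11) (two consecutive terms determine the rest), the sequence is periodic with period 6.
So s[261] = s[0 + ((261-0) mod 6)] = s[3] = 15.

15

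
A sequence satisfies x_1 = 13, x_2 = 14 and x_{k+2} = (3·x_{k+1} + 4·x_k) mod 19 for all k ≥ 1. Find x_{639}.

Listing terms: x_1 = 13,  x_2 = 14,  x_3 = 18,  x_4 = 15,  x_5 = 3,  x_6 = 12,  x_7 = 10,  x_8 = 2,  x_9 = 8,  x_{10} = 13,  x_{11} = 14.
The sequence repeats with period 9.
So x_{639} = x_{1 + ((639-1) mod 9)} = x_9 = 8.

8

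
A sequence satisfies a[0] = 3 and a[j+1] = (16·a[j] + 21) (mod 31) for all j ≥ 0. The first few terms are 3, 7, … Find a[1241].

7

a[0] = 3; a[1] = 7; a[2] = 9; a[3] = 10; a[4] = 26; a[5] = 3.
Since a[5] = a[0] = 3, the sequence is periodic with period 5.
So a[1241] = a[0 + ((1241-0) mod 5)] = a[1] = 7.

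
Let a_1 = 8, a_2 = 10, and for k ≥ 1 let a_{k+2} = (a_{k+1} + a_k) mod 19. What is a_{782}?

4

Computing terms: a_1 = 8,  a_2 = 10,  a_3 = 18,  a_4 = 9,  a_5 = 8,  a_6 = 17,  a_7 = 6,  a_8 = 4,  a_9 = 10,  a_{10} = 14,  a_{11} = 5,  a_{12} = 0,  a_{13} = 5,  a_{14} = 5,  a_{15} = 10,  a_{16} = 15,  a_{17} = 6,  a_{18} = 2,  a_{19} = 8,  a_{20} = 10.
The sequence repeats with period 18.
So a_{782} = a_{1 + ((782-1) mod 18)} = a_8 = 4.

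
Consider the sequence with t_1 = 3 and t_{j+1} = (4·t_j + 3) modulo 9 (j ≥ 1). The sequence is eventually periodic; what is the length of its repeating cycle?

Listing terms: t_1 = 3; t_2 = 6; t_3 = 0; t_4 = 3.
Since t_4 = t_1 = 3, the sequence is periodic with period 3.

3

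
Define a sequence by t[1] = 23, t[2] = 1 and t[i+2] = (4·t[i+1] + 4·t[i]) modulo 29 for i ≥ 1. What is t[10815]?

28

We have t[1] = 23, t[2] = 1, t[3] = 9, t[4] = 11, t[5] = 22, t[6] = 16, t[7] = 7, t[8] = 5, t[9] = 19, t[10] = 9, t[11] = 25, t[12] = 20, t[13] = 6, t[14] = 17, t[15] = 5, t[16] = 1, t[17] = 24, t[18] = 13, t[19] = 3, t[20] = 6, t[21] = 7, t[22] = 23, t[23] = 4, t[24] = 21, t[25] = 13, t[26] = 20, t[27] = 16, t[28] = 28, t[29] = 2, t[30] = 4, t[31] = 24, t[32] = 25, t[33] = 22, t[34] = 14, t[35] = 28, t[36] = 23, t[37] = 1.
The sequence repeats with period 35.
(10815 - 1) mod 35 = 34, so t[10815] = t[35] = 28.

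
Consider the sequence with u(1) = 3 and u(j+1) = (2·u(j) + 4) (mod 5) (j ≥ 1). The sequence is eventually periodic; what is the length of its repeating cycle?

Computing terms: u(1) = 3,  u(2) = 0,  u(3) = 4,  u(4) = 2,  u(5) = 3.
Since u(5) = u(1) = 3, the sequence is periodic with period 4.

4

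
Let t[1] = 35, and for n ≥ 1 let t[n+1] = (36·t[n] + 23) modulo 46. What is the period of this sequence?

Computing terms: t[1] = 35; t[2] = 41; t[3] = 27; t[4] = 29; t[5] = 9; t[6] = 25; t[7] = 3; t[8] = 39; t[9] = 1; t[10] = 13; t[11] = 31; t[12] = 35.
Since t[12] = t[1] = 35, the sequence is periodic with period 11.

11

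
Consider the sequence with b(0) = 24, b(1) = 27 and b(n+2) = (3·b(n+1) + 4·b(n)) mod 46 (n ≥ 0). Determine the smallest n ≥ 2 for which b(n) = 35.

5

Listing terms: b(0) = 24; b(1) = 27; b(2) = 39; b(3) = 41; b(4) = 3; b(5) = 35; b(6) = 25; b(7) = 31; b(8) = 9; b(9) = 13; b(10) = 29; b(11) = 1; b(12) = 27; b(13) = 39.
Since (b(12), b(13)) = (b(1), b(2)) = (27, 39) (two consecutive terms determine the rest), the sequence is eventually periodic: after a pre-period of length 1 it cycles with period 11.
The value 35 first appears (with n ≥ 2) at b(5).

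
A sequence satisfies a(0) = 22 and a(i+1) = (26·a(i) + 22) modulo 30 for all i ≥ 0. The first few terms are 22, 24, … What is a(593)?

Computing terms: a(0) = 22, a(1) = 24, a(2) = 16, a(3) = 18, a(4) = 10, a(5) = 12, a(6) = 4, a(7) = 6, a(8) = 28, a(9) = 0, a(10) = 22.
The sequence repeats with period 10.
(593 - 0) mod 10 = 3, so a(593) = a(3) = 18.

18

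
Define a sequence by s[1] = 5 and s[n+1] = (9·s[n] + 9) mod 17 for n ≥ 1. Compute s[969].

5

s[1] = 5,  s[2] = 3,  s[3] = 2,  s[4] = 10,  s[5] = 14,  s[6] = 16,  s[7] = 0,  s[8] = 9,  s[9] = 5.
The sequence repeats with period 8.
(969 - 1) mod 8 = 0, so s[969] = s[1] = 5.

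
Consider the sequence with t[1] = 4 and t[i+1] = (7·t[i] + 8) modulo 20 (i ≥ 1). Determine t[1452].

Computing terms: t[1] = 4; t[2] = 16; t[3] = 0; t[4] = 8; t[5] = 4.
The sequence repeats with period 4.
(1452 - 1) mod 4 = 3, so t[1452] = t[4] = 8.

8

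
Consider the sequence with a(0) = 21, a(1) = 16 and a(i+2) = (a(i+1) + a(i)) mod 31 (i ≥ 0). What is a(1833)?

22

We have a(0) = 21, a(1) = 16, a(2) = 6, a(3) = 22, a(4) = 28, a(5) = 19, a(6) = 16, a(7) = 4, a(8) = 20, a(9) = 24, a(10) = 13, a(11) = 6, a(12) = 19, a(13) = 25, a(14) = 13, a(15) = 7, a(16) = 20, a(17) = 27, a(18) = 16, a(19) = 12, a(20) = 28, a(21) = 9, a(22) = 6, a(23) = 15, a(24) = 21, a(25) = 5, a(26) = 26, a(27) = 0, a(28) = 26, a(29) = 26, a(30) = 21, a(31) = 16.
Since (a(30), a(31)) = (a(0), a(1)) = (21, 16) (two consecutive terms determine the rest), the sequence is periodic with period 30.
So a(1833) = a(0 + ((1833-0) mod 30)) = a(3) = 22.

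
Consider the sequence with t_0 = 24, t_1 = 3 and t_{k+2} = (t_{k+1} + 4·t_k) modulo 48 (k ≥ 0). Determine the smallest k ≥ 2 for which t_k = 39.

5

Computing terms: t_0 = 24, t_1 = 3, t_2 = 3, t_3 = 15, t_4 = 27, t_5 = 39, t_6 = 3, t_7 = 15.
Since (t_6, t_7) = (t_2, t_3) = (3, 15) (two consecutive terms determine the rest), the sequence is eventually periodic: after a pre-period of length 2 it cycles with period 4.
The value 39 first appears (with k ≥ 2) at t_5.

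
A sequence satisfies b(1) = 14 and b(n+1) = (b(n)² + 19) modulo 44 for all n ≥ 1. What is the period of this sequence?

We have b(1) = 14, b(2) = 39, b(3) = 0, b(4) = 19, b(5) = 28, b(6) = 11, b(7) = 8, b(8) = 39.
Since b(8) = b(2) = 39, the sequence is eventually periodic: after a pre-period of length 1 it cycles with period 6.

6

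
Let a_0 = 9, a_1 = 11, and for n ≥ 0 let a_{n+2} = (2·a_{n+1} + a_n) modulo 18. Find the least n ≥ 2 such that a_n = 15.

Computing terms: a_0 = 9, a_1 = 11, a_2 = 13, a_3 = 1, a_4 = 15, a_5 = 13, a_6 = 5, a_7 = 5, a_8 = 15, a_9 = 17, a_{10} = 13, a_{11} = 7, a_{12} = 9, a_{13} = 7, a_{14} = 5, a_{15} = 17, a_{16} = 3, a_{17} = 5, a_{18} = 13, a_{19} = 13, a_{20} = 3, a_{21} = 1, a_{22} = 5, a_{23} = 11, a_{24} = 9, a_{25} = 11.
The sequence repeats with period 24.
The value 15 first appears (with n ≥ 2) at a_4.

4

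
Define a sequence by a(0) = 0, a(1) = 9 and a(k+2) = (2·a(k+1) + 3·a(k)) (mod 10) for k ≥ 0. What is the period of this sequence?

Listing terms: a(0) = 0,  a(1) = 9,  a(2) = 8,  a(3) = 3,  a(4) = 0,  a(5) = 9.
The sequence repeats with period 4.

4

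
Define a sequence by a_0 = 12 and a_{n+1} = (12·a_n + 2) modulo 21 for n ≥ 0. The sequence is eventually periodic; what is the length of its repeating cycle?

6

Listing terms: a_0 = 12, a_1 = 20, a_2 = 11, a_3 = 8, a_4 = 14, a_5 = 2, a_6 = 5, a_7 = 20.
Since a_7 = a_1 = 20, the sequence is eventually periodic: after a pre-period of length 1 it cycles with period 6.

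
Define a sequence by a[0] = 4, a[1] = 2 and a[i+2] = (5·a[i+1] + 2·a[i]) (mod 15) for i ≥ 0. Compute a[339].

4

Computing terms: a[0] = 4; a[1] = 2; a[2] = 3; a[3] = 4; a[4] = 11; a[5] = 3; a[6] = 7; a[7] = 11; a[8] = 9; a[9] = 7; a[10] = 8; a[11] = 9; a[12] = 1; a[13] = 8; a[14] = 12; a[15] = 1; a[16] = 14; a[17] = 12; a[18] = 13; a[19] = 14; a[20] = 6; a[21] = 13; a[22] = 2; a[23] = 6; a[24] = 4; a[25] = 2.
The sequence repeats with period 24.
(339 - 0) mod 24 = 3, so a[339] = a[3] = 4.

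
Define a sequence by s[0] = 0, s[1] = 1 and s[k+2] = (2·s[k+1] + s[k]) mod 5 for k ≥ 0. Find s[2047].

Listing terms: s[0] = 0,  s[1] = 1,  s[2] = 2,  s[3] = 0,  s[4] = 2,  s[5] = 4,  s[6] = 0,  s[7] = 4,  s[8] = 3,  s[9] = 0,  s[10] = 3,  s[11] = 1,  s[12] = 0,  s[13] = 1.
The sequence repeats with period 12.
(2047 - 0) mod 12 = 7, so s[2047] = s[7] = 4.

4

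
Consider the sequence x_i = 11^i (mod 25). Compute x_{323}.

We have x_1 = 11, x_2 = 21, x_3 = 6, x_4 = 16, x_5 = 1, x_6 = 11.
Since x_6 = x_1 = 11, the sequence is periodic with period 5.
So x_{323} = x_{1 + ((323-1) mod 5)} = x_3 = 6.

6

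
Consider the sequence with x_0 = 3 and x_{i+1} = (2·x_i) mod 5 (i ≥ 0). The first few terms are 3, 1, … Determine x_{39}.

4

Computing terms: x_0 = 3, x_1 = 1, x_2 = 2, x_3 = 4, x_4 = 3.
The sequence repeats with period 4.
(39 - 0) mod 4 = 3, so x_{39} = x_3 = 4.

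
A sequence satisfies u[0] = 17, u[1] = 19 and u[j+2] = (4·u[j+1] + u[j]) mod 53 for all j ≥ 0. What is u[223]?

Computing terms: u[0] = 17,  u[1] = 19,  u[2] = 40,  u[3] = 20,  u[4] = 14,  u[5] = 23,  u[6] = 0,  u[7] = 23,  u[8] = 39,  u[9] = 20,  u[10] = 13,  u[11] = 19,  u[12] = 36,  u[13] = 4,  u[14] = 52,  u[15] = 0,  u[16] = 52,  u[17] = 49,  u[18] = 36,  u[19] = 34,  u[20] = 13,  u[21] = 33,  u[22] = 39,  u[23] = 30,  u[24] = 0,  u[25] = 30,  u[26] = 14,  u[27] = 33,  u[28] = 40,  u[29] = 34,  u[30] = 17,  u[31] = 49,  u[32] = 1,  u[33] = 0,  u[34] = 1,  u[35] = 4,  u[36] = 17,  u[37] = 19.
Since (u[36], u[37]) = (u[0], u[1]) = (17, 19) (two consecutive terms determine the rest), the sequence is periodic with period 36.
So u[223] = u[0 + ((223-0) mod 36)] = u[7] = 23.

23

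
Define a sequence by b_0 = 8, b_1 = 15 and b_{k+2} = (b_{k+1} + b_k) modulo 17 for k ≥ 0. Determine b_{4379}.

3

Computing terms: b_0 = 8,  b_1 = 15,  b_2 = 6,  b_3 = 4,  b_4 = 10,  b_5 = 14,  b_6 = 7,  b_7 = 4,  b_8 = 11,  b_9 = 15,  b_{10} = 9,  b_{11} = 7,  b_{12} = 16,  b_{13} = 6,  b_{14} = 5,  b_{15} = 11,  b_{16} = 16,  b_{17} = 10,  b_{18} = 9,  b_{19} = 2,  b_{20} = 11,  b_{21} = 13,  b_{22} = 7,  b_{23} = 3,  b_{24} = 10,  b_{25} = 13,  b_{26} = 6,  b_{27} = 2,  b_{28} = 8,  b_{29} = 10,  b_{30} = 1,  b_{31} = 11,  b_{32} = 12,  b_{33} = 6,  b_{34} = 1,  b_{35} = 7,  b_{36} = 8,  b_{37} = 15.
Since (b_{36}, b_{37}) = (b_0, b_1) = (8, 15) (two consecutive terms determine the rest), the sequence is periodic with period 36.
So b_{4379} = b_{0 + ((4379-0) mod 36)} = b_{23} = 3.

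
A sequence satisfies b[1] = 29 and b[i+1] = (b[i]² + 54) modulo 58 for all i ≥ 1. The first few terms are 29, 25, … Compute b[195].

41

Listing terms: b[1] = 29,  b[2] = 25,  b[3] = 41,  b[4] = 53,  b[5] = 21,  b[6] = 31,  b[7] = 29.
The sequence repeats with period 6.
So b[195] = b[1 + ((195-1) mod 6)] = b[3] = 41.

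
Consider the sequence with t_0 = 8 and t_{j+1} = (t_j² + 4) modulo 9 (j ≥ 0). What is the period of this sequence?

3

Listing terms: t_0 = 8,  t_1 = 5,  t_2 = 2,  t_3 = 8.
Since t_3 = t_0 = 8, the sequence is periodic with period 3.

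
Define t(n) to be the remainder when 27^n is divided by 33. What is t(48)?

We have t(1) = 27, t(2) = 3, t(3) = 15, t(4) = 9, t(5) = 12, t(6) = 27.
The sequence repeats with period 5.
(48 - 1) mod 5 = 2, so t(48) = t(3) = 15.

15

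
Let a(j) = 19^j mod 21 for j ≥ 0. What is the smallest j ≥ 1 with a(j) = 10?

a(0) = 1,  a(1) = 19,  a(2) = 4,  a(3) = 13,  a(4) = 16,  a(5) = 10,  a(6) = 1.
The sequence repeats with period 6.
The value 10 first appears (with j ≥ 1) at a(5).

5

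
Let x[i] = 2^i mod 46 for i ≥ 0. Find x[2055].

6

We have x[0] = 1, x[1] = 2, x[2] = 4, x[3] = 8, x[4] = 16, x[5] = 32, x[6] = 18, x[7] = 36, x[8] = 26, x[9] = 6, x[10] = 12, x[11] = 24, x[12] = 2.
Since x[12] = x[1] = 2, the sequence is eventually periodic: after a pre-period of length 1 it cycles with period 11.
For i ≥ 1, x[i] depends only on (i - 1) mod 11. (2055 - 1) mod 11 = 8, so x[2055] = x[9] = 6.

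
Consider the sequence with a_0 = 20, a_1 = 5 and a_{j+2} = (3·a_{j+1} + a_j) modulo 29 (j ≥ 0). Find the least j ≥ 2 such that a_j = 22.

20

We have a_0 = 20; a_1 = 5; a_2 = 6; a_3 = 23; a_4 = 17; a_5 = 16; a_6 = 7; a_7 = 8; a_8 = 2; a_9 = 14; a_{10} = 15; a_{11} = 1; a_{12} = 18; a_{13} = 26; a_{14} = 9; a_{15} = 24; a_{16} = 23; a_{17} = 6; a_{18} = 12; a_{19} = 13; a_{20} = 22; a_{21} = 21; a_{22} = 27; a_{23} = 15; a_{24} = 14; a_{25} = 28; a_{26} = 11; a_{27} = 3; a_{28} = 20; a_{29} = 5.
The sequence repeats with period 28.
The value 22 first appears (with j ≥ 2) at a_{20}.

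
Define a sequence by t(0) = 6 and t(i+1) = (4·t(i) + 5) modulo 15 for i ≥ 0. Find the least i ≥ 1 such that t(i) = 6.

6

Computing terms: t(0) = 6; t(1) = 14; t(2) = 1; t(3) = 9; t(4) = 11; t(5) = 4; t(6) = 6.
Since t(6) = t(0) = 6, the sequence is periodic with period 6.
The value 6 next appears (with i ≥ 1) at t(6).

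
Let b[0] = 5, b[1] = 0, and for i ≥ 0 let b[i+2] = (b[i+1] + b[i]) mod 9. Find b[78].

7

Computing terms: b[0] = 5, b[1] = 0, b[2] = 5, b[3] = 5, b[4] = 1, b[5] = 6, b[6] = 7, b[7] = 4, b[8] = 2, b[9] = 6, b[10] = 8, b[11] = 5, b[12] = 4, b[13] = 0, b[14] = 4, b[15] = 4, b[16] = 8, b[17] = 3, b[18] = 2, b[19] = 5, b[20] = 7, b[21] = 3, b[22] = 1, b[23] = 4, b[24] = 5, b[25] = 0.
Since (b[24], b[25]) = (b[0], b[1]) = (5, 0) (two consecutive terms determine the rest), the sequence is periodic with period 24.
(78 - 0) mod 24 = 6, so b[78] = b[6] = 7.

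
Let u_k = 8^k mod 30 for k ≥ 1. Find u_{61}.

8

u_1 = 8; u_2 = 4; u_3 = 2; u_4 = 16; u_5 = 8.
Since u_5 = u_1 = 8, the sequence is periodic with period 4.
(61 - 1) mod 4 = 0, so u_{61} = u_1 = 8.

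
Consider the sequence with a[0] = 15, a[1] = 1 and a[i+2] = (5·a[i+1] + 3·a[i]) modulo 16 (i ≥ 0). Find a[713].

Computing terms: a[0] = 15, a[1] = 1, a[2] = 2, a[3] = 13, a[4] = 7, a[5] = 10, a[6] = 7, a[7] = 1, a[8] = 10, a[9] = 5, a[10] = 7, a[11] = 2, a[12] = 15, a[13] = 1.
Since (a[12], a[13]) = (a[0], a[1]) = (15, 1) (two consecutive terms determine the rest), the sequence is periodic with period 12.
So a[713] = a[0 + ((713-0) mod 12)] = a[5] = 10.

10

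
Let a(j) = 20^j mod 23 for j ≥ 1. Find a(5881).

21

We have a(1) = 20; a(2) = 9; a(3) = 19; a(4) = 12; a(5) = 10; a(6) = 16; a(7) = 21; a(8) = 6; a(9) = 5; a(10) = 8; a(11) = 22; a(12) = 3; a(13) = 14; a(14) = 4; a(15) = 11; a(16) = 13; a(17) = 7; a(18) = 2; a(19) = 17; a(20) = 18; a(21) = 15; a(22) = 1; a(23) = 20.
The sequence repeats with period 22.
(5881 - 1) mod 22 = 6, so a(5881) = a(7) = 21.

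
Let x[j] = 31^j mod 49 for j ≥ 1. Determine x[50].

x[1] = 31,  x[2] = 30,  x[3] = 48,  x[4] = 18,  x[5] = 19,  x[6] = 1,  x[7] = 31.
The sequence repeats with period 6.
So x[50] = x[1 + ((50-1) mod 6)] = x[2] = 30.

30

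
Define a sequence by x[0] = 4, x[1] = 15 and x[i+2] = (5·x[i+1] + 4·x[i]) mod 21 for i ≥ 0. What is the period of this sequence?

x[0] = 4, x[1] = 15, x[2] = 7, x[3] = 11, x[4] = 20, x[5] = 18, x[6] = 2, x[7] = 19, x[8] = 19, x[9] = 3, x[10] = 7, x[11] = 5, x[12] = 11, x[13] = 12, x[14] = 20, x[15] = 1, x[16] = 1, x[17] = 9, x[18] = 7, x[19] = 8, x[20] = 5, x[21] = 15, x[22] = 11, x[23] = 10, x[24] = 10, x[25] = 6, x[26] = 7, x[27] = 17, x[28] = 8, x[29] = 3, x[30] = 5, x[31] = 16, x[32] = 16, x[33] = 18, x[34] = 7, x[35] = 2, x[36] = 17, x[37] = 9, x[38] = 8, x[39] = 13, x[40] = 13, x[41] = 12, x[42] = 7, x[43] = 20, x[44] = 2, x[45] = 6, x[46] = 17, x[47] = 4, x[48] = 4, x[49] = 15.
The sequence repeats with period 48.

48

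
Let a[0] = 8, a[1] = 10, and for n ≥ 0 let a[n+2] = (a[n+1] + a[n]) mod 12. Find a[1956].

Listing terms: a[0] = 8, a[1] = 10, a[2] = 6, a[3] = 4, a[4] = 10, a[5] = 2, a[6] = 0, a[7] = 2, a[8] = 2, a[9] = 4, a[10] = 6, a[11] = 10, a[12] = 4, a[13] = 2, a[14] = 6, a[15] = 8, a[16] = 2, a[17] = 10, a[18] = 0, a[19] = 10, a[20] = 10, a[21] = 8, a[22] = 6, a[23] = 2, a[24] = 8, a[25] = 10.
The sequence repeats with period 24.
So a[1956] = a[0 + ((1956-0) mod 24)] = a[12] = 4.

4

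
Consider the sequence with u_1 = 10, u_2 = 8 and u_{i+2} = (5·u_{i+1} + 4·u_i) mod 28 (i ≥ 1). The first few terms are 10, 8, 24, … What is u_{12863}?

20

We have u_1 = 10; u_2 = 8; u_3 = 24; u_4 = 12; u_5 = 16; u_6 = 16; u_7 = 4; u_8 = 0; u_9 = 16; u_{10} = 24; u_{11} = 16; u_{12} = 8; u_{13} = 20; u_{14} = 20; u_{15} = 12; u_{16} = 0; u_{17} = 20; u_{18} = 16; u_{19} = 20; u_{20} = 24; u_{21} = 4; u_{22} = 4; u_{23} = 8; u_{24} = 0; u_{25} = 4; u_{26} = 20; u_{27} = 4; u_{28} = 16; u_{29} = 12; u_{30} = 12; u_{31} = 24; u_{32} = 0; u_{33} = 12; u_{34} = 4; u_{35} = 12; u_{36} = 20; u_{37} = 8; u_{38} = 8; u_{39} = 16; u_{40} = 0; u_{41} = 8; u_{42} = 12; u_{43} = 8; u_{44} = 4; u_{45} = 24; u_{46} = 24; u_{47} = 20; u_{48} = 0; u_{49} = 24; u_{50} = 8; u_{51} = 24.
Since (u_{50}, u_{51}) = (u_2, u_3) = (8, 24) (two consecutive terms determine the rest), the sequence is eventually periodic: after a pre-period of length 1 it cycles with period 48.
For i ≥ 2, u_i depends only on (i - 2) mod 48. (12863 - 2) mod 48 = 45, so u_{12863} = u_{47} = 20.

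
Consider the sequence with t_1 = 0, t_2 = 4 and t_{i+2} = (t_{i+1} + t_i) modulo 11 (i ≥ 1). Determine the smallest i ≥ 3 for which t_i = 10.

7

We have t_1 = 0, t_2 = 4, t_3 = 4, t_4 = 8, t_5 = 1, t_6 = 9, t_7 = 10, t_8 = 8, t_9 = 7, t_{10} = 4, t_{11} = 0, t_{12} = 4.
The sequence repeats with period 10.
The value 10 first appears (with i ≥ 3) at t_7.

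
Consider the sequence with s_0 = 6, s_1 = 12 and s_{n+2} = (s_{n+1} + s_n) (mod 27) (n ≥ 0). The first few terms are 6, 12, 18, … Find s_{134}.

Listing terms: s_0 = 6, s_1 = 12, s_2 = 18, s_3 = 3, s_4 = 21, s_5 = 24, s_6 = 18, s_7 = 15, s_8 = 6, s_9 = 21, s_{10} = 0, s_{11} = 21, s_{12} = 21, s_{13} = 15, s_{14} = 9, s_{15} = 24, s_{16} = 6, s_{17} = 3, s_{18} = 9, s_{19} = 12, s_{20} = 21, s_{21} = 6, s_{22} = 0, s_{23} = 6, s_{24} = 6, s_{25} = 12.
The sequence repeats with period 24.
(134 - 0) mod 24 = 14, so s_{134} = s_{14} = 9.

9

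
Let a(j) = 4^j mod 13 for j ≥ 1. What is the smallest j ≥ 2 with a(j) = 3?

2

a(1) = 4; a(2) = 3; a(3) = 12; a(4) = 9; a(5) = 10; a(6) = 1; a(7) = 4.
The sequence repeats with period 6.
The value 3 first appears (with j ≥ 2) at a(2).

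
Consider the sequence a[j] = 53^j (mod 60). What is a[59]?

a[1] = 53; a[2] = 49; a[3] = 17; a[4] = 1; a[5] = 53.
Since a[5] = a[1] = 53, the sequence is periodic with period 4.
(59 - 1) mod 4 = 2, so a[59] = a[3] = 17.

17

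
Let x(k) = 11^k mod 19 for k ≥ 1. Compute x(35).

7

Computing terms: x(1) = 11,  x(2) = 7,  x(3) = 1,  x(4) = 11.
The sequence repeats with period 3.
So x(35) = x(1 + ((35-1) mod 3)) = x(2) = 7.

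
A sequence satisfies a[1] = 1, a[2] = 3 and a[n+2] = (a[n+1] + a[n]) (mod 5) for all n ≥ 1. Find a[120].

2

a[1] = 1, a[2] = 3, a[3] = 4, a[4] = 2, a[5] = 1, a[6] = 3.
The sequence repeats with period 4.
(120 - 1) mod 4 = 3, so a[120] = a[4] = 2.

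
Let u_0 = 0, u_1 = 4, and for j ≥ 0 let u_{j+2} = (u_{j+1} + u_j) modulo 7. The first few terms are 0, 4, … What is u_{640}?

0

u_0 = 0,  u_1 = 4,  u_2 = 4,  u_3 = 1,  u_4 = 5,  u_5 = 6,  u_6 = 4,  u_7 = 3,  u_8 = 0,  u_9 = 3,  u_{10} = 3,  u_{11} = 6,  u_{12} = 2,  u_{13} = 1,  u_{14} = 3,  u_{15} = 4,  u_{16} = 0,  u_{17} = 4.
Since (u_{16}, u_{17}) = (u_0, u_1) = (0, 4) (two consecutive terms determine the rest), the sequence is periodic with period 16.
So u_{640} = u_{0 + ((640-0) mod 16)} = u_0 = 0.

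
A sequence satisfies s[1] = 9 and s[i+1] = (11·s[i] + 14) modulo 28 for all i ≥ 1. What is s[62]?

1

Listing terms: s[1] = 9, s[2] = 1, s[3] = 25, s[4] = 9.
Since s[4] = s[1] = 9, the sequence is periodic with period 3.
So s[62] = s[1 + ((62-1) mod 3)] = s[2] = 1.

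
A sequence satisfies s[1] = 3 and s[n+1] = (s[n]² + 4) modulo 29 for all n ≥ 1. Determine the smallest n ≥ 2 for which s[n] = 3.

We have s[1] = 3; s[2] = 13; s[3] = 28; s[4] = 5; s[5] = 0; s[6] = 4; s[7] = 20; s[8] = 27; s[9] = 8; s[10] = 10; s[11] = 17; s[12] = 3.
The sequence repeats with period 11.
The value 3 next appears (with n ≥ 2) at s[12].

12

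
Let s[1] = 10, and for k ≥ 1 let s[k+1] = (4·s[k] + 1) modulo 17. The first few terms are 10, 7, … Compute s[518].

7

s[1] = 10; s[2] = 7; s[3] = 12; s[4] = 15; s[5] = 10.
The sequence repeats with period 4.
So s[518] = s[1 + ((518-1) mod 4)] = s[2] = 7.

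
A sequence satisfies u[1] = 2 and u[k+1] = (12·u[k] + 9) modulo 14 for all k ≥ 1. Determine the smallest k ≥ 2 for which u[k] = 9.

7

Listing terms: u[1] = 2,  u[2] = 5,  u[3] = 13,  u[4] = 11,  u[5] = 1,  u[6] = 7,  u[7] = 9,  u[8] = 5.
Since u[8] = u[2] = 5, the sequence is eventually periodic: after a pre-period of length 1 it cycles with period 6.
The value 9 first appears (with k ≥ 2) at u[7].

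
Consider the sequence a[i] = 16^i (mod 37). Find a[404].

7

a[1] = 16, a[2] = 34, a[3] = 26, a[4] = 9, a[5] = 33, a[6] = 10, a[7] = 12, a[8] = 7, a[9] = 1, a[10] = 16.
The sequence repeats with period 9.
(404 - 1) mod 9 = 7, so a[404] = a[8] = 7.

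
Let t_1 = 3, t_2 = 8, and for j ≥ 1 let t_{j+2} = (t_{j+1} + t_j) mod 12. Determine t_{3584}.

Listing terms: t_1 = 3,  t_2 = 8,  t_3 = 11,  t_4 = 7,  t_5 = 6,  t_6 = 1,  t_7 = 7,  t_8 = 8,  t_9 = 3,  t_{10} = 11,  t_{11} = 2,  t_{12} = 1,  t_{13} = 3,  t_{14} = 4,  t_{15} = 7,  t_{16} = 11,  t_{17} = 6,  t_{18} = 5,  t_{19} = 11,  t_{20} = 4,  t_{21} = 3,  t_{22} = 7,  t_{23} = 10,  t_{24} = 5,  t_{25} = 3,  t_{26} = 8.
The sequence repeats with period 24.
(3584 - 1) mod 24 = 7, so t_{3584} = t_8 = 8.

8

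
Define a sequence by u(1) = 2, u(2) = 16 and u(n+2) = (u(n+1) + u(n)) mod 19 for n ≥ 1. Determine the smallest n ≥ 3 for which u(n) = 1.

Computing terms: u(1) = 2, u(2) = 16, u(3) = 18, u(4) = 15, u(5) = 14, u(6) = 10, u(7) = 5, u(8) = 15, u(9) = 1, u(10) = 16, u(11) = 17, u(12) = 14, u(13) = 12, u(14) = 7, u(15) = 0, u(16) = 7, u(17) = 7, u(18) = 14, u(19) = 2, u(20) = 16.
The sequence repeats with period 18.
The value 1 first appears (with n ≥ 3) at u(9).

9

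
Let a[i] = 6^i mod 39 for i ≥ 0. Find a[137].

Listing terms: a[0] = 1,  a[1] = 6,  a[2] = 36,  a[3] = 21,  a[4] = 9,  a[5] = 15,  a[6] = 12,  a[7] = 33,  a[8] = 3,  a[9] = 18,  a[10] = 30,  a[11] = 24,  a[12] = 27,  a[13] = 6.
Since a[13] = a[1] = 6, the sequence is eventually periodic: after a pre-period of length 1 it cycles with period 12.
For i ≥ 1, a[i] depends only on (i - 1) mod 12. (137 - 1) mod 12 = 4, so a[137] = a[5] = 15.

15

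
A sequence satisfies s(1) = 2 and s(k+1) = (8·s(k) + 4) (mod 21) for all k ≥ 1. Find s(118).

8

We have s(1) = 2, s(2) = 20, s(3) = 17, s(4) = 14, s(5) = 11, s(6) = 8, s(7) = 5, s(8) = 2.
The sequence repeats with period 7.
(118 - 1) mod 7 = 5, so s(118) = s(6) = 8.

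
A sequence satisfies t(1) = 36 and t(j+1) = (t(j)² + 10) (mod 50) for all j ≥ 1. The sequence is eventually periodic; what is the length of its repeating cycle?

Computing terms: t(1) = 36, t(2) = 6, t(3) = 46, t(4) = 26, t(5) = 36.
The sequence repeats with period 4.

4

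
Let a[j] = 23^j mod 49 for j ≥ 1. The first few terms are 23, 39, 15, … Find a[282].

We have a[1] = 23, a[2] = 39, a[3] = 15, a[4] = 2, a[5] = 46, a[6] = 29, a[7] = 30, a[8] = 4, a[9] = 43, a[10] = 9, a[11] = 11, a[12] = 8, a[13] = 37, a[14] = 18, a[15] = 22, a[16] = 16, a[17] = 25, a[18] = 36, a[19] = 44, a[20] = 32, a[21] = 1, a[22] = 23.
Since a[22] = a[1] = 23, the sequence is periodic with period 21.
(282 - 1) mod 21 = 8, so a[282] = a[9] = 43.

43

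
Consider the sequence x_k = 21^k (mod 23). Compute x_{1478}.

16

x_0 = 1, x_1 = 21, x_2 = 4, x_3 = 15, x_4 = 16, x_5 = 14, x_6 = 18, x_7 = 10, x_8 = 3, x_9 = 17, x_{10} = 12, x_{11} = 22, x_{12} = 2, x_{13} = 19, x_{14} = 8, x_{15} = 7, x_{16} = 9, x_{17} = 5, x_{18} = 13, x_{19} = 20, x_{20} = 6, x_{21} = 11, x_{22} = 1.
Since x_{22} = x_0 = 1, the sequence is periodic with period 22.
So x_{1478} = x_{0 + ((1478-0) mod 22)} = x_4 = 16.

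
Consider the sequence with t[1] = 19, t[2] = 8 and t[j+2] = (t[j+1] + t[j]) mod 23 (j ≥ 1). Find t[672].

12

t[1] = 19,  t[2] = 8,  t[3] = 4,  t[4] = 12,  t[5] = 16,  t[6] = 5,  t[7] = 21,  t[8] = 3,  t[9] = 1,  t[10] = 4,  t[11] = 5,  t[12] = 9,  t[13] = 14,  t[14] = 0,  t[15] = 14,  t[16] = 14,  t[17] = 5,  t[18] = 19,  t[19] = 1,  t[20] = 20,  t[21] = 21,  t[22] = 18,  t[23] = 16,  t[24] = 11,  t[25] = 4,  t[26] = 15,  t[27] = 19,  t[28] = 11,  t[29] = 7,  t[30] = 18,  t[31] = 2,  t[32] = 20,  t[33] = 22,  t[34] = 19,  t[35] = 18,  t[36] = 14,  t[37] = 9,  t[38] = 0,  t[39] = 9,  t[40] = 9,  t[41] = 18,  t[42] = 4,  t[43] = 22,  t[44] = 3,  t[45] = 2,  t[46] = 5,  t[47] = 7,  t[48] = 12,  t[49] = 19,  t[50] = 8.
The sequence repeats with period 48.
(672 - 1) mod 48 = 47, so t[672] = t[48] = 12.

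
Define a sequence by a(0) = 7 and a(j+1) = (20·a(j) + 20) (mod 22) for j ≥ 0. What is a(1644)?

12

a(0) = 7, a(1) = 6, a(2) = 8, a(3) = 4, a(4) = 12, a(5) = 18, a(6) = 6.
Since a(6) = a(1) = 6, the sequence is eventually periodic: after a pre-period of length 1 it cycles with period 5.
For j ≥ 1, a(j) depends only on (j - 1) mod 5. (1644 - 1) mod 5 = 3, so a(1644) = a(4) = 12.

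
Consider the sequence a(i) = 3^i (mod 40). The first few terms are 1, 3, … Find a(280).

Computing terms: a(0) = 1; a(1) = 3; a(2) = 9; a(3) = 27; a(4) = 1.
Since a(4) = a(0) = 1, the sequence is periodic with period 4.
(280 - 0) mod 4 = 0, so a(280) = a(0) = 1.

1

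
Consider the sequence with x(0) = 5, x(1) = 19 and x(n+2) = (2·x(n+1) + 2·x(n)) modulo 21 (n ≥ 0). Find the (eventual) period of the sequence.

48

x(0) = 5,  x(1) = 19,  x(2) = 6,  x(3) = 8,  x(4) = 7,  x(5) = 9,  x(6) = 11,  x(7) = 19,  x(8) = 18,  x(9) = 11,  x(10) = 16,  x(11) = 12,  x(12) = 14,  x(13) = 10,  x(14) = 6,  x(15) = 11,  x(16) = 13,  x(17) = 6,  x(18) = 17,  x(19) = 4,  x(20) = 0,  x(21) = 8,  x(22) = 16,  x(23) = 6,  x(24) = 2,  x(25) = 16,  x(26) = 15,  x(27) = 20,  x(28) = 7,  x(29) = 12,  x(30) = 17,  x(31) = 16,  x(32) = 3,  x(33) = 17,  x(34) = 19,  x(35) = 9,  x(36) = 14,  x(37) = 4,  x(38) = 15,  x(39) = 17,  x(40) = 1,  x(41) = 15,  x(42) = 11,  x(43) = 10,  x(44) = 0,  x(45) = 20,  x(46) = 19,  x(47) = 15,  x(48) = 5,  x(49) = 19.
The sequence repeats with period 48.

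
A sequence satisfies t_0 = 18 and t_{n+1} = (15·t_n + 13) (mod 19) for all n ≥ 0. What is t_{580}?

Computing terms: t_0 = 18; t_1 = 17; t_2 = 2; t_3 = 5; t_4 = 12; t_5 = 3; t_6 = 1; t_7 = 9; t_8 = 15; t_9 = 10; t_{10} = 11; t_{11} = 7; t_{12} = 4; t_{13} = 16; t_{14} = 6; t_{15} = 8; t_{16} = 0; t_{17} = 13; t_{18} = 18.
The sequence repeats with period 18.
So t_{580} = t_{0 + ((580-0) mod 18)} = t_4 = 12.

12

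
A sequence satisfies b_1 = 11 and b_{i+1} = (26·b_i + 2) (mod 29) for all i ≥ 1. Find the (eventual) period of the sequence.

Listing terms: b_1 = 11, b_2 = 27, b_3 = 8, b_4 = 7, b_5 = 10, b_6 = 1, b_7 = 28, b_8 = 5, b_9 = 16, b_{10} = 12, b_{11} = 24, b_{12} = 17, b_{13} = 9, b_{14} = 4, b_{15} = 19, b_{16} = 3, b_{17} = 22, b_{18} = 23, b_{19} = 20, b_{20} = 0, b_{21} = 2, b_{22} = 25, b_{23} = 14, b_{24} = 18, b_{25} = 6, b_{26} = 13, b_{27} = 21, b_{28} = 26, b_{29} = 11.
The sequence repeats with period 28.

28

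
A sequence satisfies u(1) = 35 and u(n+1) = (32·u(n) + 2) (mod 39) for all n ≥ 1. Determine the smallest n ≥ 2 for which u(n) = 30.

u(1) = 35, u(2) = 30, u(3) = 26, u(4) = 15, u(5) = 14, u(6) = 21, u(7) = 11, u(8) = 3, u(9) = 20, u(10) = 18, u(11) = 32, u(12) = 12, u(13) = 35.
The sequence repeats with period 12.
The value 30 first appears (with n ≥ 2) at u(2).

2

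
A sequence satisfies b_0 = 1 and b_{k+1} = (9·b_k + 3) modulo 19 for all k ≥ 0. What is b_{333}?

Listing terms: b_0 = 1; b_1 = 12; b_2 = 16; b_3 = 14; b_4 = 15; b_5 = 5; b_6 = 10; b_7 = 17; b_8 = 4; b_9 = 1.
The sequence repeats with period 9.
So b_{333} = b_{0 + ((333-0) mod 9)} = b_0 = 1.

1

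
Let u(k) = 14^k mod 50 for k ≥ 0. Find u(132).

Computing terms: u(0) = 1,  u(1) = 14,  u(2) = 46,  u(3) = 44,  u(4) = 16,  u(5) = 24,  u(6) = 36,  u(7) = 4,  u(8) = 6,  u(9) = 34,  u(10) = 26,  u(11) = 14.
Since u(11) = u(1) = 14, the sequence is eventually periodic: after a pre-period of length 1 it cycles with period 10.
For k ≥ 1, u(k) depends only on (k - 1) mod 10. (132 - 1) mod 10 = 1, so u(132) = u(2) = 46.

46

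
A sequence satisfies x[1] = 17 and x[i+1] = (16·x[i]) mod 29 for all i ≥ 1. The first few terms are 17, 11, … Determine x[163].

11

x[1] = 17,  x[2] = 11,  x[3] = 2,  x[4] = 3,  x[5] = 19,  x[6] = 14,  x[7] = 21,  x[8] = 17.
The sequence repeats with period 7.
(163 - 1) mod 7 = 1, so x[163] = x[2] = 11.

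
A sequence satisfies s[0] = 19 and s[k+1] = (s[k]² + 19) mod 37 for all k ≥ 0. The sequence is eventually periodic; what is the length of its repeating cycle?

3

We have s[0] = 19, s[1] = 10, s[2] = 8, s[3] = 9, s[4] = 26, s[5] = 29, s[6] = 9.
Since s[6] = s[3] = 9, the sequence is eventually periodic: after a pre-period of length 3 it cycles with period 3.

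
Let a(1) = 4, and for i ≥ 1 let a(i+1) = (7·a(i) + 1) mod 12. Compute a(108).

a(1) = 4, a(2) = 5, a(3) = 0, a(4) = 1, a(5) = 8, a(6) = 9, a(7) = 4.
Since a(7) = a(1) = 4, the sequence is periodic with period 6.
(108 - 1) mod 6 = 5, so a(108) = a(6) = 9.

9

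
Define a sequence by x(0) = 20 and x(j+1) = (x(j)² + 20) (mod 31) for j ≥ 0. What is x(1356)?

14

Listing terms: x(0) = 20, x(1) = 17, x(2) = 30, x(3) = 21, x(4) = 27, x(5) = 5, x(6) = 14, x(7) = 30.
Since x(7) = x(2) = 30, the sequence is eventually periodic: after a pre-period of length 2 it cycles with period 5.
For j ≥ 2, x(j) depends only on (j - 2) mod 5. (1356 - 2) mod 5 = 4, so x(1356) = x(6) = 14.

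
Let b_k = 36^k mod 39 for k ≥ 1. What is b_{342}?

b_1 = 36; b_2 = 9; b_3 = 12; b_4 = 3; b_5 = 30; b_6 = 27; b_7 = 36.
The sequence repeats with period 6.
(342 - 1) mod 6 = 5, so b_{342} = b_6 = 27.

27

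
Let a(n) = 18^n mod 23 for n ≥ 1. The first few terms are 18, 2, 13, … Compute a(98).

We have a(1) = 18, a(2) = 2, a(3) = 13, a(4) = 4, a(5) = 3, a(6) = 8, a(7) = 6, a(8) = 16, a(9) = 12, a(10) = 9, a(11) = 1, a(12) = 18.
Since a(12) = a(1) = 18, the sequence is periodic with period 11.
(98 - 1) mod 11 = 9, so a(98) = a(10) = 9.

9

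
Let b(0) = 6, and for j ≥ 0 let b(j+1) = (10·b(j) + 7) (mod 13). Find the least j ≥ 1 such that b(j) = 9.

b(0) = 6, b(1) = 2, b(2) = 1, b(3) = 4, b(4) = 8, b(5) = 9, b(6) = 6.
The sequence repeats with period 6.
The value 9 first appears (with j ≥ 1) at b(5).

5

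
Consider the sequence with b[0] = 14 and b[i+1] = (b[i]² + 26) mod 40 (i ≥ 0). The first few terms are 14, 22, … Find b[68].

b[0] = 14, b[1] = 22, b[2] = 30, b[3] = 6, b[4] = 22.
Since b[4] = b[1] = 22, the sequence is eventually periodic: after a pre-period of length 1 it cycles with period 3.
For i ≥ 1, b[i] depends only on (i - 1) mod 3. (68 - 1) mod 3 = 1, so b[68] = b[2] = 30.

30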